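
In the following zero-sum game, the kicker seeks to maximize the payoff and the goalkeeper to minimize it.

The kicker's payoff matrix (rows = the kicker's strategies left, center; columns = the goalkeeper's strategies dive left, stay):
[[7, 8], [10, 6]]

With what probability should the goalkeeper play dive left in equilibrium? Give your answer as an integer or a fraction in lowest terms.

Row minima are 7 and 6, so the kicker's maximin is 7; column maxima are 10 and 8, so the goalkeeper's minimax is 8. These differ, so the equilibrium is in mixed strategies.
Let the goalkeeper play dive left with probability q. The kicker is indifferent when 7q + 8(1−q) = 10q + 6(1−q), giving q = 2/5.

2/5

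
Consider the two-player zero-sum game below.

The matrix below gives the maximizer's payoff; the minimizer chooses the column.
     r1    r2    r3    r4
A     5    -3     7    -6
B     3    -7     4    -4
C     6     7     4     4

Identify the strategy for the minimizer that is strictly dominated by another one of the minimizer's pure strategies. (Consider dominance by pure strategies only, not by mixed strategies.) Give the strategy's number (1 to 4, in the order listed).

1

The minimizer prefers columns that give the maximizer less. Compare r1 with r4: -6 < 5, -4 < 3, 4 < 6.
So r4 strictly dominates r1 for the minimizer; r1 is strictly dominated.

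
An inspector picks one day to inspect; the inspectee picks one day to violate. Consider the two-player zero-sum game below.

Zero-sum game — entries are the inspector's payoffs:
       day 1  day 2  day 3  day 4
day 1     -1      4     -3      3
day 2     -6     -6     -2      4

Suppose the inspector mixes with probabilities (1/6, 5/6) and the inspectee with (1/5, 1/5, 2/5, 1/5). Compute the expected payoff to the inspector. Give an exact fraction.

Against (1/5, 1/5, 2/5, 1/5), each row's expected payoff is day 1: 0; day 2: -12/5.
Taking the (1/6, 5/6)-weighted average: (1/6)·(0) + (5/6)·(-12/5) = -2.

-2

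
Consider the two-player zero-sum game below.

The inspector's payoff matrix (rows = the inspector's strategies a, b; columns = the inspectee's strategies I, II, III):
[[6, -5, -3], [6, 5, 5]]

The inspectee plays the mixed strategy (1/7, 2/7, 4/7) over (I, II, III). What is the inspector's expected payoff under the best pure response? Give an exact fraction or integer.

36/7

a: (6)·(1/7) + (-5)·(2/7) + (-3)·(4/7) = -16/7.
b: (6)·(1/7) + (5)·(2/7) + (5)·(4/7) = 36/7.
The best pure response is b with expected payoff 36/7.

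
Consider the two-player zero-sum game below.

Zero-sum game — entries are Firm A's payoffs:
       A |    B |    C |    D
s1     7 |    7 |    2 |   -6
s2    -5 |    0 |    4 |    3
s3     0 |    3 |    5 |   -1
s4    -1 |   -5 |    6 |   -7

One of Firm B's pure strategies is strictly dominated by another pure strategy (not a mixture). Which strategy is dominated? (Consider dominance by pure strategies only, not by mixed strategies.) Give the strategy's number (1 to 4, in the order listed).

3

Firm B prefers columns that give Firm A less. Compare C with D: -6 < 2, 3 < 4, -1 < 5, -7 < 6.
So D strictly dominates C for Firm B; C is strictly dominated.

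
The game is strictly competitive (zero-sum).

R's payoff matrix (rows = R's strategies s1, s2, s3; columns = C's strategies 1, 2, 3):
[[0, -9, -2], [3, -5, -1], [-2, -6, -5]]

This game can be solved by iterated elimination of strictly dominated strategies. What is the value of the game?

-5

Column 1 is strictly dominated by 2 for C (-9<0, -5<3, -6<-2); eliminate 1.
Row s1 is strictly dominated by row s2 (-5>-9, -1>-2); eliminate s1.
Column 3 is strictly dominated by 2 for C (-5<-1, -6<-5); eliminate 3.
Row s3 is strictly dominated by row s2 (-5>-6); eliminate s3.
Only (s2, 2) remains, with payoff -5.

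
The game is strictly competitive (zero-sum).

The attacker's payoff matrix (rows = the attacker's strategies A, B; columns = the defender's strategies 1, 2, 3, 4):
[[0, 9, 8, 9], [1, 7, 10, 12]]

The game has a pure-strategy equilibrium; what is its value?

Row minima: 0, 1 → the attacker's maximin is 1.
Column maxima: 1, 9, 10, 12 → the defender's minimax is 1.
They coincide at (B, 1), so the value is 1.

1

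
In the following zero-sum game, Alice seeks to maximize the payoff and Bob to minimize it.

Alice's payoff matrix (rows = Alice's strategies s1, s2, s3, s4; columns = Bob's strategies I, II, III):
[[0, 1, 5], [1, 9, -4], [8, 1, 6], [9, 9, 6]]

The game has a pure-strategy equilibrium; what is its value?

6

Row minima: 0, -4, 1, 6 → Alice's maximin is 6.
Column maxima: 9, 9, 6 → Bob's minimax is 6.
They coincide at (s4, III), so the value is 6.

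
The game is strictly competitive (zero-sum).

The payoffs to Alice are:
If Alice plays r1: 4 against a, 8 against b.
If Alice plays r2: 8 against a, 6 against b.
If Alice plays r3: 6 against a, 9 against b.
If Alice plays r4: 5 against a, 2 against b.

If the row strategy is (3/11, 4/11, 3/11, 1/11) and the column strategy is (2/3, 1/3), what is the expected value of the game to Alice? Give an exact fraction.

211/33

Against (2/3, 1/3), each row's expected payoff is r1: 16/3; r2: 22/3; r3: 7; r4: 4.
Taking the (3/11, 4/11, 3/11, 1/11)-weighted average: (3/11)·(16/3) + (4/11)·(22/3) + (3/11)·(7) + (1/11)·(4) = 211/33.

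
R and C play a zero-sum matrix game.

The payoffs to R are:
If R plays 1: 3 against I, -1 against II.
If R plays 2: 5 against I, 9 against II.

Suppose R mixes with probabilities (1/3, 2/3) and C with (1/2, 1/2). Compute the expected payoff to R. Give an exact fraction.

Against (1/2, 1/2), each row's expected payoff is 1: 1; 2: 7.
Taking the (1/3, 2/3)-weighted average: (1/3)·(1) + (2/3)·(7) = 5.

5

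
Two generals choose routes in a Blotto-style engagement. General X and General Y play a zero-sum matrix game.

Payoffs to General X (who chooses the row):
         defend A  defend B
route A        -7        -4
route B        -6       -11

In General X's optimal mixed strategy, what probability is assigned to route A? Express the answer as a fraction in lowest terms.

5/8

Row minima are -7 and -11, so General X's maximin is -7; column maxima are -6 and -4, so General Y's minimax is -6. These differ, so the equilibrium is in mixed strategies.
Let General X play route A with probability p. General Y is indifferent when −7p − 6(1−p) = −4p − 11(1−p), giving p = 5/8.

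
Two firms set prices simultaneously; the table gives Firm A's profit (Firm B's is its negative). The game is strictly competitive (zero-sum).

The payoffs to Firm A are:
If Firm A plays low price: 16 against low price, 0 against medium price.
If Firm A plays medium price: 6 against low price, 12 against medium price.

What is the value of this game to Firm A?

Row minima are 0 and 6, so Firm A's maximin is 6; column maxima are 16 and 12, so Firm B's minimax is 12. These differ, so the equilibrium is in mixed strategies.
Let Firm A play low price with probability p. Firm B is indifferent when 16p + 6(1−p) = 12(1−p), giving p = 3/11.
Let Firm B play low price with probability q. Firm A is indifferent when 16q = 6q + 12(1−q), giving q = 6/11.
The value is 16·(6/11) + (0)·(5/11) = 96/11.

96/11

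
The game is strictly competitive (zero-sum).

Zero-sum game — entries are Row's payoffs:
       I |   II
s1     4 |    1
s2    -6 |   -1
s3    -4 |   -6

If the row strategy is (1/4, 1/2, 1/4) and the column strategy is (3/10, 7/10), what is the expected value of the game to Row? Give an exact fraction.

Against (3/10, 7/10), each row's expected payoff is s1: 19/10; s2: -5/2; s3: -27/5.
Taking the (1/4, 1/2, 1/4)-weighted average: (1/4)·(19/10) + (1/2)·(-5/2) + (1/4)·(-27/5) = -17/8.

-17/8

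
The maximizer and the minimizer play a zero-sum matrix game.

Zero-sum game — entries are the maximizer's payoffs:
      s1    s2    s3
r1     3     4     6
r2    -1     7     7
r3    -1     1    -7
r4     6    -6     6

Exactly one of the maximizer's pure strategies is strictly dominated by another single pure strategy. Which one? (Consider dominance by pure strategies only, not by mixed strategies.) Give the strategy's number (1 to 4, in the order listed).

3

Compare r3 with r1: 3 > -1, 4 > 1, 6 > -7.
So r1 strictly dominates r3 for the maximizer; r3 is strictly dominated.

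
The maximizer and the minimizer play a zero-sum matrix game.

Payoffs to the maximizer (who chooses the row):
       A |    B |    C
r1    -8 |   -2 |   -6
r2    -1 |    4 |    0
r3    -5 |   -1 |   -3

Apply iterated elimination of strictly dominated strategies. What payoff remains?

-1

Column C is strictly dominated by A for the minimizer (-8<-6, -1<0, -5<-3); eliminate C.
Row r3 is strictly dominated by row r2 (-1>-5, 4>-1); eliminate r3.
Column B is strictly dominated by A for the minimizer (-8<-2, -1<4); eliminate B.
Row r1 is strictly dominated by row r2 (-1>-8); eliminate r1.
Only (r2, A) remains, with payoff -1.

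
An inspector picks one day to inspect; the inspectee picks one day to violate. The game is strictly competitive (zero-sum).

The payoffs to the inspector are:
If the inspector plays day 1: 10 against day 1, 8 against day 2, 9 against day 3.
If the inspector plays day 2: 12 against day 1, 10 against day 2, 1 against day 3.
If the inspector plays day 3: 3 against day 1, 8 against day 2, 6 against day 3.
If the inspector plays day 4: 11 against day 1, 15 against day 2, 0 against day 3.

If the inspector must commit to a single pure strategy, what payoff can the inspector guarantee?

8

The worst-case payoff for each row is day 1: 8, day 2: 1, day 3: 3, day 4: 0.
The best of these is 8.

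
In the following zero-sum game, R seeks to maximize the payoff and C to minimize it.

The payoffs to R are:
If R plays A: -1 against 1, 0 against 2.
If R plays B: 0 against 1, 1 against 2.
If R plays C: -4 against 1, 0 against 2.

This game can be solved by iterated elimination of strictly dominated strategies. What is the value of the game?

0

Column 2 is strictly dominated by 1 for C (-1<0, 0<1, -4<0); eliminate 2.
Row A is strictly dominated by row B (0>-1); eliminate A.
Row C is strictly dominated by row B (0>-4); eliminate C.
Only (B, 1) remains, with payoff 0.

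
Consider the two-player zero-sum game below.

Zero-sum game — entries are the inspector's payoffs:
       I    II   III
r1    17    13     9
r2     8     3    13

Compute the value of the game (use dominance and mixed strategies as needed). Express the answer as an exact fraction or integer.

71/7

Column I is strictly dominated by II for the inspectee (it gives the inspector more in every row).
The remaining 2×2 game on (r1, r2) × (II, III) has no saddle point. Let the inspector play r1 with probability p; indifference gives 13p + 3(1−p) = 9p + 13(1−p), so p = 5/7.
Similarly the inspectee's optimal q on II is 2/7, and the value is 13·(2/7) + (9)·(5/7) = 71/7.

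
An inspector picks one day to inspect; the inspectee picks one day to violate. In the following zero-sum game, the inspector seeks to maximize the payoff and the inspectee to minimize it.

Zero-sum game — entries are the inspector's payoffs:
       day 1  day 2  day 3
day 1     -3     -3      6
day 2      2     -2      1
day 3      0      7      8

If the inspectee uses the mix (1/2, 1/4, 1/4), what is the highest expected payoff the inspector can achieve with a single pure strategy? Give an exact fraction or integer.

15/4

day 1: (-3)·(1/2) + (-3)·(1/4) + (6)·(1/4) = -3/4.
day 2: (2)·(1/2) + (-2)·(1/4) + (1)·(1/4) = 3/4.
day 3: (0)·(1/2) + (7)·(1/4) + (8)·(1/4) = 15/4.
The best pure response is day 3 with expected payoff 15/4.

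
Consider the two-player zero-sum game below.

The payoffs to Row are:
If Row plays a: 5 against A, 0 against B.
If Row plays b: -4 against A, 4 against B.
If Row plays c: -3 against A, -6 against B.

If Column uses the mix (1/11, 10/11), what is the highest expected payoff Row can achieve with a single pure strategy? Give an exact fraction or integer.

a: (5)·(1/11) + (0)·(10/11) = 5/11.
b: (-4)·(1/11) + (4)·(10/11) = 36/11.
c: (-3)·(1/11) + (-6)·(10/11) = -63/11.
The best pure response is b with expected payoff 36/11.

36/11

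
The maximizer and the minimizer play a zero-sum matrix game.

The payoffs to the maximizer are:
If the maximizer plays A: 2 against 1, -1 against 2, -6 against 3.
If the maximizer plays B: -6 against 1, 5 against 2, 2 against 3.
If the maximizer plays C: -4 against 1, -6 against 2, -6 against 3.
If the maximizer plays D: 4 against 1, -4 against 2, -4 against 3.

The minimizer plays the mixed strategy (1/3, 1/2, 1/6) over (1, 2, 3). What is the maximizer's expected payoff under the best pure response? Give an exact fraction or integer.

A: (2)·(1/3) + (-1)·(1/2) + (-6)·(1/6) = -5/6.
B: (-6)·(1/3) + (5)·(1/2) + (2)·(1/6) = 5/6.
C: (-4)·(1/3) + (-6)·(1/2) + (-6)·(1/6) = -16/3.
D: (4)·(1/3) + (-4)·(1/2) + (-4)·(1/6) = -4/3.
The best pure response is B with expected payoff 5/6.

5/6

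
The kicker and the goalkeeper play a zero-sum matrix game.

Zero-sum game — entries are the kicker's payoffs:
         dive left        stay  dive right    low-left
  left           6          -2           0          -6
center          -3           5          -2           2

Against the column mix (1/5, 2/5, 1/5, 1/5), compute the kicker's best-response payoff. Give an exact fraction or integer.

left: (6)·(1/5) + (-2)·(2/5) + (0)·(1/5) + (-6)·(1/5) = -4/5.
center: (-3)·(1/5) + (5)·(2/5) + (-2)·(1/5) + (2)·(1/5) = 7/5.
The best pure response is center with expected payoff 7/5.

7/5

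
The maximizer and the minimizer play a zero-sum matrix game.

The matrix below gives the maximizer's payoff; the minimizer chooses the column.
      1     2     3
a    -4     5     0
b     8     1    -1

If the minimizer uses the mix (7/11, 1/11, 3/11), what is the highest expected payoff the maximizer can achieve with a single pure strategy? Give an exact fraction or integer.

54/11

a: (-4)·(7/11) + (5)·(1/11) + (0)·(3/11) = -23/11.
b: (8)·(7/11) + (1)·(1/11) + (-1)·(3/11) = 54/11.
The best pure response is b with expected payoff 54/11.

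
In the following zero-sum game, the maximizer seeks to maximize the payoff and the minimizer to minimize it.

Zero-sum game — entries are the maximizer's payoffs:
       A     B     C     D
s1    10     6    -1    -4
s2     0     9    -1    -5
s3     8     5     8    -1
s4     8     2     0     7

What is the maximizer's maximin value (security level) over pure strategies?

0

The worst-case payoff for each row is s1: -4, s2: -5, s3: -1, s4: 0.
The best of these is 0.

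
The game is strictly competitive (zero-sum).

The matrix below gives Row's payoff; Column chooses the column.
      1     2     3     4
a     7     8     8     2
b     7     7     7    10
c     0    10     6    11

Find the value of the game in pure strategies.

Row minima: 2, 7, 0 → Row's maximin is 7.
Column maxima: 7, 10, 8, 11 → Column's minimax is 7.
They coincide at (b, 1), so the value is 7.

7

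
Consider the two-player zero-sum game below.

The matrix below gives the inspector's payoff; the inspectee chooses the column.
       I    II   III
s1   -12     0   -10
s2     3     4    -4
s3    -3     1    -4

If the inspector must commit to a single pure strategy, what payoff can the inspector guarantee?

The worst-case payoff for each row is s1: -12, s2: -4, s3: -4.
The best of these is -4.

-4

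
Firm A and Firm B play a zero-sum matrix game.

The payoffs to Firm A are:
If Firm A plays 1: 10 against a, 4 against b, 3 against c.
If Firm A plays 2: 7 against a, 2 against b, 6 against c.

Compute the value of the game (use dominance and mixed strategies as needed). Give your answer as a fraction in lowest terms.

18/5

Column a is strictly dominated by b for Firm B (it gives Firm A more in every row).
The remaining 2×2 game on (1, 2) × (b, c) has no saddle point. Let Firm A play 1 with probability p; indifference gives 4p + 2(1−p) = 3p + 6(1−p), so p = 4/5.
Similarly Firm B's optimal q on b is 3/5, and the value is 4·(3/5) + (3)·(2/5) = 18/5.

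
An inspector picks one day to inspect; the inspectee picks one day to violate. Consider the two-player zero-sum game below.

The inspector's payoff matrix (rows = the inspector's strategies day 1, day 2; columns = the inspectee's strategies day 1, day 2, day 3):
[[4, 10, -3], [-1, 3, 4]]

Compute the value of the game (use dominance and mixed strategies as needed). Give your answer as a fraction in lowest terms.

13/12

Column day 2 is strictly dominated by day 1 for the inspectee (it gives the inspector more in every row).
The remaining 2×2 game on (day 1, day 2) × (day 1, day 3) has no saddle point. Let the inspector play day 1 with probability p; indifference gives 4p − (1−p) = −3p + 4(1−p), so p = 5/12.
Similarly the inspectee's optimal q on day 1 is 7/12, and the value is 4·(7/12) + (-3)·(5/12) = 13/12.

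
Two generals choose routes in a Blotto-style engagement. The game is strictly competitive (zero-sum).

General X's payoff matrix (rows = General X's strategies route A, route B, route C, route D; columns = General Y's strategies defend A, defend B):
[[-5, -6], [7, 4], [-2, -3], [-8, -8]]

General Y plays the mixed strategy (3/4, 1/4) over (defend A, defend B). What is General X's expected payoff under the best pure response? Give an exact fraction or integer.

route A: (-5)·(3/4) + (-6)·(1/4) = -21/4.
route B: (7)·(3/4) + (4)·(1/4) = 25/4.
route C: (-2)·(3/4) + (-3)·(1/4) = -9/4.
route D: (-8)·(3/4) + (-8)·(1/4) = -8.
The best pure response is route B with expected payoff 25/4.

25/4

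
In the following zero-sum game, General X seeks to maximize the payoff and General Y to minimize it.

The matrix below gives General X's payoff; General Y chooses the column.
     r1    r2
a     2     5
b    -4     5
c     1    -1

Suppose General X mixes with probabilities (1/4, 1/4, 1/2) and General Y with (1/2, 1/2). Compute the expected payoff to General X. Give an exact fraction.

1

Against (1/2, 1/2), each row's expected payoff is a: 7/2; b: 1/2; c: 0.
Taking the (1/4, 1/4, 1/2)-weighted average: (1/4)·(7/2) + (1/4)·(1/2) + (1/2)·(0) = 1.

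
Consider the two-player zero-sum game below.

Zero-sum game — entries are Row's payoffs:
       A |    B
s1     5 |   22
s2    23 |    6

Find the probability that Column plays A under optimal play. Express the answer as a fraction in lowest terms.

8/17

Row minima are 5 and 6, so Row's maximin is 6; column maxima are 23 and 22, so Column's minimax is 22. These differ, so the equilibrium is in mixed strategies.
Let Column play A with probability q. Row is indifferent when 5q + 22(1−q) = 23q + 6(1−q), giving q = 8/17.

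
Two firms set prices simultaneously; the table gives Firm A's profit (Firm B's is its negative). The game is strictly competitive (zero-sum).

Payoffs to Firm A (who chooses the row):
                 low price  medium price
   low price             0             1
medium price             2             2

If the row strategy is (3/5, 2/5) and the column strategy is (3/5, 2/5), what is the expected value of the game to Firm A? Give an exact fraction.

Against (3/5, 2/5), each row's expected payoff is low price: 2/5; medium price: 2.
Taking the (3/5, 2/5)-weighted average: (3/5)·(2/5) + (2/5)·(2) = 26/25.

26/25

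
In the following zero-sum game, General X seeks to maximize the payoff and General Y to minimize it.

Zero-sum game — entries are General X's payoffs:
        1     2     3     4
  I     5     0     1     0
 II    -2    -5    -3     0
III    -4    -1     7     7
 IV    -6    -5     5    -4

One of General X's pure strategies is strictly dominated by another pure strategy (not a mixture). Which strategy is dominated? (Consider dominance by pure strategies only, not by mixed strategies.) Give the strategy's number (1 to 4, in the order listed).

Compare IV with III: -4 > -6, -1 > -5, 7 > 5, 7 > -4.
So III strictly dominates IV for General X; IV is strictly dominated.

4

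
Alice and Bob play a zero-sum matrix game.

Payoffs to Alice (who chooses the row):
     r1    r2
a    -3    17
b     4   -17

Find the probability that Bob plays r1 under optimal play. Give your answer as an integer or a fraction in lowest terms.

Row minima are -3 and -17, so Alice's maximin is -3; column maxima are 4 and 17, so Bob's minimax is 4. These differ, so the equilibrium is in mixed strategies.
Let Bob play r1 with probability q. Alice is indifferent when −3q + 17(1−q) = 4q − 17(1−q), giving q = 34/41.

34/41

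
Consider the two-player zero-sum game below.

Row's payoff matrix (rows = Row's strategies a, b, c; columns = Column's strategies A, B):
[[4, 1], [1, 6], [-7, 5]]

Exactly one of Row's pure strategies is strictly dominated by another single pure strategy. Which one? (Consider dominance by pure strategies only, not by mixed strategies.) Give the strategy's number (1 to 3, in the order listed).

3

Compare c with b: 1 > -7, 6 > 5.
So b strictly dominates c for Row; c is strictly dominated.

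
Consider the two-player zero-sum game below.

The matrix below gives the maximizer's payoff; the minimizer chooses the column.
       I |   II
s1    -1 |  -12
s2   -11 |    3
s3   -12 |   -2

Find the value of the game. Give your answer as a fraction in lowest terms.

Row s3 is strictly dominated by row s2, so the maximizer never plays it.
The remaining 2×2 game on (s1, s2) × (I, II) has no saddle point. Let the maximizer play s1 with probability p; indifference gives −p − 11(1−p) = −12p + 3(1−p), so p = 14/25.
Similarly the minimizer's optimal q on I is 3/5, and the value is -1·(3/5) + (-12)·(2/5) = -27/5.

-27/5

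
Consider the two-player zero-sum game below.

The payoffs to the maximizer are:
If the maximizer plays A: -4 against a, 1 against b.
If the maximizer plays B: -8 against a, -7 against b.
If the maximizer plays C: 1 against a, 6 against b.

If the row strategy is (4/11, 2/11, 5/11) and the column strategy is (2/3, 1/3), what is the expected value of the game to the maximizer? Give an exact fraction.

-34/33

Against (2/3, 1/3), each row's expected payoff is A: -7/3; B: -23/3; C: 8/3.
Taking the (4/11, 2/11, 5/11)-weighted average: (4/11)·(-7/3) + (2/11)·(-23/3) + (5/11)·(8/3) = -34/33.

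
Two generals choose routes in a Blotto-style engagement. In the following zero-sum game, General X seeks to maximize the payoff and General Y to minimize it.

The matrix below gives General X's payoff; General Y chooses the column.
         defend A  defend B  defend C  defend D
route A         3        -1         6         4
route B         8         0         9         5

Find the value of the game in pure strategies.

Row minima: -1, 0 → General X's maximin is 0.
Column maxima: 8, 0, 9, 5 → General Y's minimax is 0.
They coincide at (route B, defend B), so the value is 0.

0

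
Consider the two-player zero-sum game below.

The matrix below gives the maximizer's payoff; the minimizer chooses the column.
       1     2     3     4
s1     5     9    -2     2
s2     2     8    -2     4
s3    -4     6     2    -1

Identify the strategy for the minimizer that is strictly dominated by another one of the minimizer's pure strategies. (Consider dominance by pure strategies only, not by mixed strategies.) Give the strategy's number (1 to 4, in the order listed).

The minimizer prefers columns that give the maximizer less. Compare 2 with 1: 5 < 9, 2 < 8, -4 < 6.
So 1 strictly dominates 2 for the minimizer; 2 is strictly dominated.

2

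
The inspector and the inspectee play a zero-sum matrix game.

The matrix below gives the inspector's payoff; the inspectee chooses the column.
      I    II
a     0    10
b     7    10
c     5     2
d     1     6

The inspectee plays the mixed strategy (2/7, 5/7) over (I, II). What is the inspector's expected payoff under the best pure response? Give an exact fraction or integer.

64/7

a: (0)·(2/7) + (10)·(5/7) = 50/7.
b: (7)·(2/7) + (10)·(5/7) = 64/7.
c: (5)·(2/7) + (2)·(5/7) = 20/7.
d: (1)·(2/7) + (6)·(5/7) = 32/7.
The best pure response is b with expected payoff 64/7.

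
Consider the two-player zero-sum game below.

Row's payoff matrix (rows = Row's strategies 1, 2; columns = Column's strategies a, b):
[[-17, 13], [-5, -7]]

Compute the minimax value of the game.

-23/4

Row minima are -17 and -7, so Row's maximin is -7; column maxima are -5 and 13, so Column's minimax is -5. These differ, so the equilibrium is in mixed strategies.
Let Row play 1 with probability p. Column is indifferent when −17p − 5(1−p) = 13p − 7(1−p), giving p = 1/16.
Let Column play a with probability q. Row is indifferent when −17q + 13(1−q) = −5q − 7(1−q), giving q = 5/8.
The value is -17·(5/8) + (13)·(3/8) = -23/4.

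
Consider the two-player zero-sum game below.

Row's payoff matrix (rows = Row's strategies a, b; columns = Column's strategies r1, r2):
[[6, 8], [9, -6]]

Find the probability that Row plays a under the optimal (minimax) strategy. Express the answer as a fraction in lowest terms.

15/17

Row minima are 6 and -6, so Row's maximin is 6; column maxima are 9 and 8, so Column's minimax is 8. These differ, so the equilibrium is in mixed strategies.
Let Row play a with probability p. Column is indifferent when 6p + 9(1−p) = 8p − 6(1−p), giving p = 15/17.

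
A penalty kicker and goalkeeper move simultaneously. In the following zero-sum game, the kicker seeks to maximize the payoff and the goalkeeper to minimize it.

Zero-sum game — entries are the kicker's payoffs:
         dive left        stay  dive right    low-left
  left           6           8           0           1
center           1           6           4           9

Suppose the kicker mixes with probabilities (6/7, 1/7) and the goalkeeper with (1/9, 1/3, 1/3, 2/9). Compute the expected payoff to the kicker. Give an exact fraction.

241/63

Against (1/9, 1/3, 1/3, 2/9), each row's expected payoff is left: 32/9; center: 49/9.
Taking the (6/7, 1/7)-weighted average: (6/7)·(32/9) + (1/7)·(49/9) = 241/63.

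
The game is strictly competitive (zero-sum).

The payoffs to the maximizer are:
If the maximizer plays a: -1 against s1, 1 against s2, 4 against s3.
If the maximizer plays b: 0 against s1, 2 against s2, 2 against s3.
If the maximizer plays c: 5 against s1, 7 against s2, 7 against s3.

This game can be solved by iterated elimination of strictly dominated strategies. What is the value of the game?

Row b is strictly dominated by row c (5>0, 7>2, 7>2); eliminate b.
Row a is strictly dominated by row c (5>-1, 7>1, 7>4); eliminate a.
Column s2 is strictly dominated by s1 for the minimizer (5<7); eliminate s2.
Column s3 is strictly dominated by s1 for the minimizer (5<7); eliminate s3.
Only (c, s1) remains, with payoff 5.

5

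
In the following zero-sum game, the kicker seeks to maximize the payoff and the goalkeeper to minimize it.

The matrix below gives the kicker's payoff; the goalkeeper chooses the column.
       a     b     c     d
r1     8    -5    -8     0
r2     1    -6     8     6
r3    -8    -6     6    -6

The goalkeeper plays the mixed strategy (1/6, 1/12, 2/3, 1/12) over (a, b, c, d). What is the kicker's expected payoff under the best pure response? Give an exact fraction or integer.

11/2

r1: (8)·(1/6) + (-5)·(1/12) + (-8)·(2/3) + (0)·(1/12) = -53/12.
r2: (1)·(1/6) + (-6)·(1/12) + (8)·(2/3) + (6)·(1/12) = 11/2.
r3: (-8)·(1/6) + (-6)·(1/12) + (6)·(2/3) + (-6)·(1/12) = 5/3.
The best pure response is r2 with expected payoff 11/2.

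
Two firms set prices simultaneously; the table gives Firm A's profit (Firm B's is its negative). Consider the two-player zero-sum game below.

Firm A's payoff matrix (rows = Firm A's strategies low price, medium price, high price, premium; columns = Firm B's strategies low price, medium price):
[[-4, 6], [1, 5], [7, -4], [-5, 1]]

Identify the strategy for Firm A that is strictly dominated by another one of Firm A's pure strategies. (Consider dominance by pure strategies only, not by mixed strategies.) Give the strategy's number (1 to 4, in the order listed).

4

Compare premium with low price: -4 > -5, 6 > 1.
So low price strictly dominates premium for Firm A; premium is strictly dominated.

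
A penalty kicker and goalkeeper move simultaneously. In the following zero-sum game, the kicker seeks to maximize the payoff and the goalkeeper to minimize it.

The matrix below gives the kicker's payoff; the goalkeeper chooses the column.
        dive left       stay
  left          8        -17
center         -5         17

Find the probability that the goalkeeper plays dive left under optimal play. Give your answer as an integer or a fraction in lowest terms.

34/47

Row minima are -17 and -5, so the kicker's maximin is -5; column maxima are 8 and 17, so the goalkeeper's minimax is 8. These differ, so the equilibrium is in mixed strategies.
Let the goalkeeper play dive left with probability q. The kicker is indifferent when 8q − 17(1−q) = −5q + 17(1−q), giving q = 34/47.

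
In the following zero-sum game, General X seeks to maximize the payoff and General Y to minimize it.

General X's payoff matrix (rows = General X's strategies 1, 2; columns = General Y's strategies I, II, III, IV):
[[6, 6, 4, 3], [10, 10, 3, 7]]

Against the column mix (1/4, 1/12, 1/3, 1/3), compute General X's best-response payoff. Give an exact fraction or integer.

20/3

1: (6)·(1/4) + (6)·(1/12) + (4)·(1/3) + (3)·(1/3) = 13/3.
2: (10)·(1/4) + (10)·(1/12) + (3)·(1/3) + (7)·(1/3) = 20/3.
The best pure response is 2 with expected payoff 20/3.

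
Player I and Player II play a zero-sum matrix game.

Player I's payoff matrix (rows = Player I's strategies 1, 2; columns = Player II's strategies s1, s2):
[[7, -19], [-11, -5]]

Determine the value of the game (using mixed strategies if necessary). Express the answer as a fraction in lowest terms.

-61/8

Row minima are -19 and -11, so Player I's maximin is -11; column maxima are 7 and -5, so Player II's minimax is -5. These differ, so the equilibrium is in mixed strategies.
Let Player I play 1 with probability p. Player II is indifferent when 7p − 11(1−p) = −19p − 5(1−p), giving p = 3/16.
Let Player II play s1 with probability q. Player I is indifferent when 7q − 19(1−q) = −11q − 5(1−q), giving q = 7/16.
The value is 7·(7/16) + (-19)·(9/16) = -61/8.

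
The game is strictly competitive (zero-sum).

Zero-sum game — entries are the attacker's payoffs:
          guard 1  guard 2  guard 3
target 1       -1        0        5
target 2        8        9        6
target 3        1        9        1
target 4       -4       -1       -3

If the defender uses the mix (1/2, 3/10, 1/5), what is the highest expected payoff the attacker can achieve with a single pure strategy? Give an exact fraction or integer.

79/10

target 1: (-1)·(1/2) + (0)·(3/10) + (5)·(1/5) = 1/2.
target 2: (8)·(1/2) + (9)·(3/10) + (6)·(1/5) = 79/10.
target 3: (1)·(1/2) + (9)·(3/10) + (1)·(1/5) = 17/5.
target 4: (-4)·(1/2) + (-1)·(3/10) + (-3)·(1/5) = -29/10.
The best pure response is target 2 with expected payoff 79/10.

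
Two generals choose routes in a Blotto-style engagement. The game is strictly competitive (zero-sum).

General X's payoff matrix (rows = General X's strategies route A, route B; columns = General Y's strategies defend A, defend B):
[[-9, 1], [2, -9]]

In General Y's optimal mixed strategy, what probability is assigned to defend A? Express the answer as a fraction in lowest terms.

10/21

Row minima are -9 and -9, so General X's maximin is -9; column maxima are 2 and 1, so General Y's minimax is 1. These differ, so the equilibrium is in mixed strategies.
Let General Y play defend A with probability q. General X is indifferent when −9q + (1−q) = 2q − 9(1−q), giving q = 10/21.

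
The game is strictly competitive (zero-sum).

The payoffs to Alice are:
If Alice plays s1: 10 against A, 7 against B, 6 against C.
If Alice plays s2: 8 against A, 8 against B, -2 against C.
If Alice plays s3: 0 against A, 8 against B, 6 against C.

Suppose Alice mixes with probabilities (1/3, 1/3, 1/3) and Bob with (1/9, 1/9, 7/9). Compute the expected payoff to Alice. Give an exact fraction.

37/9

Against (1/9, 1/9, 7/9), each row's expected payoff is s1: 59/9; s2: 2/9; s3: 50/9.
Taking the (1/3, 1/3, 1/3)-weighted average: (1/3)·(59/9) + (1/3)·(2/9) + (1/3)·(50/9) = 37/9.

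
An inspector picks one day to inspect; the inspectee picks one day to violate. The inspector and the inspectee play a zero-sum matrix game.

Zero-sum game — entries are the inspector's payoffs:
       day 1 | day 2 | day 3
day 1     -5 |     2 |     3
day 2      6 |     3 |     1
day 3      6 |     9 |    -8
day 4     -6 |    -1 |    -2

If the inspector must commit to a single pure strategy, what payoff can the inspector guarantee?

The worst-case payoff for each row is day 1: -5, day 2: 1, day 3: -8, day 4: -6.
The best of these is 1.

1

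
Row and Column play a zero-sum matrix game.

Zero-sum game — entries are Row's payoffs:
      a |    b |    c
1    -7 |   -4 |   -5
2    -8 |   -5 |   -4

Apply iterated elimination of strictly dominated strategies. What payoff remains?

-7

Column c is strictly dominated by a for Column (-7<-5, -8<-4); eliminate c.
Row 2 is strictly dominated by row 1 (-7>-8, -4>-5); eliminate 2.
Column b is strictly dominated by a for Column (-7<-4); eliminate b.
Only (1, a) remains, with payoff -7.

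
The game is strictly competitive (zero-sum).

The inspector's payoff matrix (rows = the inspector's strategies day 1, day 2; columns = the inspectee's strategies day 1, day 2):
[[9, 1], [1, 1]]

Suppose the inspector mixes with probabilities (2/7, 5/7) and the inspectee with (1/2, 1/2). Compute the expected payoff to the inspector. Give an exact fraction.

Against (1/2, 1/2), each row's expected payoff is day 1: 5; day 2: 1.
Taking the (2/7, 5/7)-weighted average: (2/7)·(5) + (5/7)·(1) = 15/7.

15/7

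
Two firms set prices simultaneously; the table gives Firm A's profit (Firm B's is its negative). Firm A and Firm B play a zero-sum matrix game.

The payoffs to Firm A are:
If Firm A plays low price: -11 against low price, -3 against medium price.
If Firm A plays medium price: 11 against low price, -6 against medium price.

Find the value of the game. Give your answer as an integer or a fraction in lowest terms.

Row minima are -11 and -6, so Firm A's maximin is -6; column maxima are 11 and -3, so Firm B's minimax is -3. These differ, so the equilibrium is in mixed strategies.
Let Firm A play low price with probability p. Firm B is indifferent when −11p + 11(1−p) = −3p − 6(1−p), giving p = 17/25.
Let Firm B play low price with probability q. Firm A is indifferent when −11q − 3(1−q) = 11q − 6(1−q), giving q = 3/25.
The value is -11·(3/25) + (-3)·(22/25) = -99/25.

-99/25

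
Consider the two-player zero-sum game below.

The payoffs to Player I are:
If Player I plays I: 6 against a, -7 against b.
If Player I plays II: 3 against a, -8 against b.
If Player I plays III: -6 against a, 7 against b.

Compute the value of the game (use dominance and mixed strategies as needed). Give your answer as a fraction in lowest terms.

Row II is strictly dominated by row I, so Player I never plays it.
The remaining 2×2 game on (I, III) × (a, b) has no saddle point. Let Player I play I with probability p; indifference gives 6p − 6(1−p) = −7p + 7(1−p), so p = 1/2.
Similarly Player II's optimal q on a is 7/13, and the value is 6·(7/13) + (-7)·(6/13) = 0.

0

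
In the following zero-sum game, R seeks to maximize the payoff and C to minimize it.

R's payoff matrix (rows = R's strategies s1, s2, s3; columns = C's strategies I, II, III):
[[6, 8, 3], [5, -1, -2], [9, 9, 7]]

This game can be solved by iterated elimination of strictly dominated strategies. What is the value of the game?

Row s2 is strictly dominated by row s1 (6>5, 8>-1, 3>-2); eliminate s2.
Column II is strictly dominated by III for C (3<8, 7<9); eliminate II.
Row s1 is strictly dominated by row s3 (9>6, 7>3); eliminate s1.
Column I is strictly dominated by III for C (7<9); eliminate I.
Only (s3, III) remains, with payoff 7.

7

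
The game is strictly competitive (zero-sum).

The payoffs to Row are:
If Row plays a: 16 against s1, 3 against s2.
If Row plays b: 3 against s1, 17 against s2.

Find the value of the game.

Row minima are 3 and 3, so Row's maximin is 3; column maxima are 16 and 17, so Column's minimax is 16. These differ, so the equilibrium is in mixed strategies.
Let Row play a with probability p. Column is indifferent when 16p + 3(1−p) = 3p + 17(1−p), giving p = 14/27.
Let Column play s1 with probability q. Row is indifferent when 16q + 3(1−q) = 3q + 17(1−q), giving q = 14/27.
The value is 16·(14/27) + (3)·(13/27) = 263/27.

263/27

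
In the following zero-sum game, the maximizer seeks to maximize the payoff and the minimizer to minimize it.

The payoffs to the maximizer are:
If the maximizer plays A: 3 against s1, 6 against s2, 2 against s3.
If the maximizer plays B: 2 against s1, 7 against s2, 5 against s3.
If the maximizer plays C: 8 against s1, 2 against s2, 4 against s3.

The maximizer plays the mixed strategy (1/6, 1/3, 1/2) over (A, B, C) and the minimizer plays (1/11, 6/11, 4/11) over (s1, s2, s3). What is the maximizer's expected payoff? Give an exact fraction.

283/66

Against (1/11, 6/11, 4/11), each row's expected payoff is A: 47/11; B: 64/11; C: 36/11.
Taking the (1/6, 1/3, 1/2)-weighted average: (1/6)·(47/11) + (1/3)·(64/11) + (1/2)·(36/11) = 283/66.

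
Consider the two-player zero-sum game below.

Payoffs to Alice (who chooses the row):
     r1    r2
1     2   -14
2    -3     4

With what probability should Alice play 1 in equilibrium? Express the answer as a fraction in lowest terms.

7/23

Row minima are -14 and -3, so Alice's maximin is -3; column maxima are 2 and 4, so Bob's minimax is 2. These differ, so the equilibrium is in mixed strategies.
Let Alice play 1 with probability p. Bob is indifferent when 2p − 3(1−p) = −14p + 4(1−p), giving p = 7/23.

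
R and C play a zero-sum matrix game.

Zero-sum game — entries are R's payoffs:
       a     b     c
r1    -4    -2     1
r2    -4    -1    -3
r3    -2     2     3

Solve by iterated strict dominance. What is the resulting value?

-2

Column c is strictly dominated by a for C (-4<1, -4<-3, -2<3); eliminate c.
Column b is strictly dominated by a for C (-4<-2, -4<-1, -2<2); eliminate b.
Row r1 is strictly dominated by row r3 (-2>-4); eliminate r1.
Row r2 is strictly dominated by row r3 (-2>-4); eliminate r2.
Only (r3, a) remains, with payoff -2.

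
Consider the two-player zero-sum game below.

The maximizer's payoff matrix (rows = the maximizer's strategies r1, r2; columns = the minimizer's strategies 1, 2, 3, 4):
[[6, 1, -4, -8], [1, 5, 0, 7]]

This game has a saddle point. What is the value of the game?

0

Row minima: -8, 0 → the maximizer's maximin is 0.
Column maxima: 6, 5, 0, 7 → the minimizer's minimax is 0.
They coincide at (r2, 3), so the value is 0.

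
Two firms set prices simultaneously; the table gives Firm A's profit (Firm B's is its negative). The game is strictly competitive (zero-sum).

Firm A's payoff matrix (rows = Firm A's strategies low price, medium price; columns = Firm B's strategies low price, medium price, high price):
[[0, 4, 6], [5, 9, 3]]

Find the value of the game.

Column medium price is strictly dominated by low price for Firm B (it gives Firm A more in every row).
The remaining 2×2 game on (low price, medium price) × (low price, high price) has no saddle point. Let Firm A play low price with probability p; indifference gives 5(1−p) = 6p + 3(1−p), so p = 1/4.
Similarly Firm B's optimal q on low price is 3/8, and the value is 0·(3/8) + (6)·(5/8) = 15/4.

15/4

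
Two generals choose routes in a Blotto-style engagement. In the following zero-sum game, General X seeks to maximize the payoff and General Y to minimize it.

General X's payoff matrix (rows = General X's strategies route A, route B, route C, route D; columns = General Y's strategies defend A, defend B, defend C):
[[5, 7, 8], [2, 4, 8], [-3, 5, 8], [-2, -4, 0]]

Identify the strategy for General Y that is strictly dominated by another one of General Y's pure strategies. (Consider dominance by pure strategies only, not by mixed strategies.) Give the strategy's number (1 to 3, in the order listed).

General Y prefers columns that give General X less. Compare defend C with defend A: 5 < 8, 2 < 8, -3 < 8, -2 < 0.
So defend A strictly dominates defend C for General Y; defend C is strictly dominated.

3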